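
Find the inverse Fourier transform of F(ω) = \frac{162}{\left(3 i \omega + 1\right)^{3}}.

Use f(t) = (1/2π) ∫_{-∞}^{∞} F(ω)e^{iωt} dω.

f(t) = 3 t^{2} e^{- \frac{t}{3}} u\left(t\right)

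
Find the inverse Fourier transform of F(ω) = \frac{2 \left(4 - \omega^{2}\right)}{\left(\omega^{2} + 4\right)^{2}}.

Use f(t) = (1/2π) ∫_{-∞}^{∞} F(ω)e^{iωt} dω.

f(t) = e^{- 2 \left|{t}\right|} \left|{t}\right|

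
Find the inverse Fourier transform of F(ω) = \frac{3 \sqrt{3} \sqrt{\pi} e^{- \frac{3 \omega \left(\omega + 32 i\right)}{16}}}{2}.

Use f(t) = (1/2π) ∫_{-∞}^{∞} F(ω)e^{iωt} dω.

f(t) = 3 e^{- \frac{4 \left(t - 6\right)^{2}}{3}}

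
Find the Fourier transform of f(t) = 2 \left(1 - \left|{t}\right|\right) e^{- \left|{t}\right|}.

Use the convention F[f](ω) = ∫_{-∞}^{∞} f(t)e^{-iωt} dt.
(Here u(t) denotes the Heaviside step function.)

F(ω) = \frac{8 \omega^{2}}{\left(\omega^{2} + 1\right)^{2}}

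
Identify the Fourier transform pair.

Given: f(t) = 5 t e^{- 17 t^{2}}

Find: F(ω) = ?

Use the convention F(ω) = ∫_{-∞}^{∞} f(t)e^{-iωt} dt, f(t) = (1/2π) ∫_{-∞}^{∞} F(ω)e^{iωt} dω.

F(ω) = - \frac{5 \sqrt{17} i \sqrt{\pi} \omega e^{- \frac{\omega^{2}}{68}}}{578}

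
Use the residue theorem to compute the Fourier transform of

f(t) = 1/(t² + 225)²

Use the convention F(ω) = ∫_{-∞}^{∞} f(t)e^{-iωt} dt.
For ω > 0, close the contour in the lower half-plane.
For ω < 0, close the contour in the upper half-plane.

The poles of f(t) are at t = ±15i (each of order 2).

Let g(z) = f(z)e^{-iωz}; for large |z| the factor e^{-iωz} decays in the lower half-plane when ω > 0 and in the upper half-plane when ω < 0.

Case ω > 0 (lower half-plane, clockwise contour ⇒ F(ω) = -2πi·ΣRes):
  Res_{z = - 15 i} g(z) = \frac{i \left(15 \omega + 1\right) e^{- 15 \omega}}{13500} (pole of order 2)
  F(ω) = -2πi·ΣRes = \frac{\pi \left(15 \omega + 1\right) e^{- 15 \omega}}{6750}

Case ω < 0 (upper half-plane, counterclockwise contour ⇒ F(ω) = +2πi·ΣRes):
  Res_{z = 15 i} g(z) = \frac{i \left(15 \omega - 1\right) e^{15 \omega}}{13500} (pole of order 2)
  F(ω) = 2πi·ΣRes = \frac{\pi \left(1 - 15 \omega\right) e^{15 \omega}}{6750}

Both cases combine into a single formula in |ω|:

F(ω) = \frac{\pi \left(15 \left|{\omega}\right| + 1\right) e^{- 15 \left|{\omega}\right|}}{6750}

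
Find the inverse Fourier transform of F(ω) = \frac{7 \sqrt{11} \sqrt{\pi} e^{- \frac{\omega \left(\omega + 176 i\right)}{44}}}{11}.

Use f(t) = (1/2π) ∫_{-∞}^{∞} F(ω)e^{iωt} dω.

f(t) = 7 e^{- 11 \left(t - 4\right)^{2}}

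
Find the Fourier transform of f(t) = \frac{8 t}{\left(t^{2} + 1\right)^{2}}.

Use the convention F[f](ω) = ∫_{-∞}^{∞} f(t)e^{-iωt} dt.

F(ω) = - 4 i \pi \omega e^{- \left|{\omega}\right|}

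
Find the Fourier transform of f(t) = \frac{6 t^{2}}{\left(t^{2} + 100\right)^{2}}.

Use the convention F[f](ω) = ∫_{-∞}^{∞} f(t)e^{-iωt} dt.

F(ω) = \frac{3 \pi \left(1 - 10 \left|{\omega}\right|\right) e^{- 10 \left|{\omega}\right|}}{10}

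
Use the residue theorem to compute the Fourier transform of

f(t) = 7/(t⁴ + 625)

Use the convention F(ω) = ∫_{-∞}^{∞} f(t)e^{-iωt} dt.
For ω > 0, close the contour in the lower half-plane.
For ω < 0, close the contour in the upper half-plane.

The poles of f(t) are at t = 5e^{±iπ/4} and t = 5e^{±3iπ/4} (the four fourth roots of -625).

Let g(z) = f(z)e^{-iωz}; for large |z| the factor e^{-iωz} decays in the lower half-plane when ω > 0 and in the upper half-plane when ω < 0.

Case ω > 0 (lower half-plane, clockwise contour ⇒ F(ω) = -2πi·ΣRes):
  Res_{z = - \frac{5 \sqrt{2}}{2} - \frac{5 \sqrt{2} i}{2}} g(z) = \frac{7 \sqrt{2} i \left(1 - i\right) e^{\frac{5 \sqrt{2} \omega \left(-1 + i\right)}{2}}}{1000}
  Res_{z = \frac{5 \sqrt{2}}{2} - \frac{5 \sqrt{2} i}{2}} g(z) = \frac{7 \sqrt{2} i \left(1 + i\right) e^{- \frac{5 \sqrt{2} \omega \left(1 + i\right)}{2}}}{1000}
  F(ω) = -2πi·ΣRes = \frac{7 \sqrt{2} \pi \left(1 - i\right) \left(e^{5 \sqrt{2} i \omega} + i\right) e^{- \frac{5 \sqrt{2} \omega \left(1 + i\right)}{2}}}{500} = \frac{7 \pi e^{- \frac{5 \sqrt{2} \omega}{2}} \sin{\left(\frac{5 \sqrt{2} \omega}{2} + \frac{\pi}{4} \right)}}{125}

Case ω < 0 (upper half-plane, counterclockwise contour ⇒ F(ω) = +2πi·ΣRes):
  Res_{z = \frac{5 \sqrt{2}}{2} + \frac{5 \sqrt{2} i}{2}} g(z) = \frac{7 \sqrt{2} i \left(-1 + i\right) e^{\frac{5 \sqrt{2} \omega \left(1 - i\right)}{2}}}{1000}
  Res_{z = - \frac{5 \sqrt{2}}{2} + \frac{5 \sqrt{2} i}{2}} g(z) = \frac{7 \sqrt{2} \left(1 - i\right) e^{\frac{5 \sqrt{2} \omega \left(1 + i\right)}{2}}}{1000}
  F(ω) = 2πi·ΣRes = - \frac{7 \sqrt{2} i \pi \left(i \left(1 - i\right) e^{\frac{5 \sqrt{2} \omega \left(1 - i\right)}{2}} - \left(1 - i\right) e^{\frac{5 \sqrt{2} \omega \left(1 + i\right)}{2}}\right)}{500} = \frac{7 \pi e^{\frac{5 \sqrt{2} \omega}{2}} \cos{\left(\frac{5 \sqrt{2} \omega}{2} + \frac{\pi}{4} \right)}}{125}

Both cases combine into a single formula in |ω|:

F(ω) = \frac{7 \pi e^{- \frac{5 \sqrt{2} \left|{\omega}\right|}{2}} \sin{\left(\frac{5 \sqrt{2} \left|{\omega}\right|}{2} + \frac{\pi}{4} \right)}}{125}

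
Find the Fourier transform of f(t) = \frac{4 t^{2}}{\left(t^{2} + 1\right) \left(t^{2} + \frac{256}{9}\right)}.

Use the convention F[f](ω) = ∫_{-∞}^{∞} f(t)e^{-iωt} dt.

F(ω) = - \frac{36 \pi e^{- \left|{\omega}\right|}}{247} + \frac{192 \pi e^{- \frac{16 \left|{\omega}\right|}{3}}}{247}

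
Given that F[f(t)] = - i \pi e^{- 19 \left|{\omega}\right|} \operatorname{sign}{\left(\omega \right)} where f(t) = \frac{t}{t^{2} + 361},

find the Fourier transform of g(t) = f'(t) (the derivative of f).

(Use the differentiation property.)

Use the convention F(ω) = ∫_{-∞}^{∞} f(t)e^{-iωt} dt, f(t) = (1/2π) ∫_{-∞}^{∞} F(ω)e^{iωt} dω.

F[g](ω) = \pi \omega e^{- 19 \left|{\omega}\right|} \operatorname{sign}{\left(\omega \right)}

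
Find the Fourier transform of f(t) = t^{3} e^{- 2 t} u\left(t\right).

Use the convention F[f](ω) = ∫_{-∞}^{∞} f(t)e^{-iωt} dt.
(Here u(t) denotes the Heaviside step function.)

F(ω) = \frac{6}{\left(i \omega + 2\right)^{4}}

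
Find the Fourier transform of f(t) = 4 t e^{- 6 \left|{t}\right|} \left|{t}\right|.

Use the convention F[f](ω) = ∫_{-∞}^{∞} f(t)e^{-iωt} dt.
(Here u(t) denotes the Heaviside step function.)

F(ω) = \frac{16 i \omega \left(\omega^{2} - 108\right)}{\left(\omega^{2} + 36\right)^{3}}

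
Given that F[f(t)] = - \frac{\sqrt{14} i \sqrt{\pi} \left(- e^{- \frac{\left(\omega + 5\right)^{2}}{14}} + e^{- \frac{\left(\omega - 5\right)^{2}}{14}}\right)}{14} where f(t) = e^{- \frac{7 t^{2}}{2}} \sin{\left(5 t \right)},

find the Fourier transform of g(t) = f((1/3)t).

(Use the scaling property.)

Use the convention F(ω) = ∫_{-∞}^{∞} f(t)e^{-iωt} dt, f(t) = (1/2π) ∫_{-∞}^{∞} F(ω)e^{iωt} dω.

F[g](ω) = \frac{3 \sqrt{14} i \sqrt{\pi} \left(1 - e^{\frac{30 \omega}{7}}\right) e^{- \frac{9 \omega^{2}}{14} - \frac{15 \omega}{7} - \frac{25}{14}}}{14}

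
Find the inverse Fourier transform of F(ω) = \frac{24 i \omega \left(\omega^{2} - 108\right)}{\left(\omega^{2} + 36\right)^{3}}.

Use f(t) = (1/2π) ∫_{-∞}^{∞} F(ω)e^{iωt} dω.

f(t) = 6 t e^{- 6 \left|{t}\right|} \left|{t}\right|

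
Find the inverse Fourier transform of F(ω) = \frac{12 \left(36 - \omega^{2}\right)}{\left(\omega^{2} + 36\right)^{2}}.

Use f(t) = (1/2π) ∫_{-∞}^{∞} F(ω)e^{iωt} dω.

f(t) = 6 e^{- 6 \left|{t}\right|} \left|{t}\right|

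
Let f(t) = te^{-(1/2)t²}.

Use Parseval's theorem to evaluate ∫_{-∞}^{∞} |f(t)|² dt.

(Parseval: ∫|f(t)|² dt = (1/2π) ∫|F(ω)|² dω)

∫|f(t)|² dt = \frac{\sqrt{\pi}}{2}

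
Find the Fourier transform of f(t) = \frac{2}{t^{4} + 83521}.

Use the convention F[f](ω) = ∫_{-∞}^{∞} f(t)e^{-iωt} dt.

F(ω) = \frac{2 \pi e^{- \frac{17 \sqrt{2} \left|{\omega}\right|}{2}} \sin{\left(\frac{17 \sqrt{2} \left|{\omega}\right|}{2} + \frac{\pi}{4} \right)}}{4913}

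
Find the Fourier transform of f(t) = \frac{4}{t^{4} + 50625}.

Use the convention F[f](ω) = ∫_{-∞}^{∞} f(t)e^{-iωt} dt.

F(ω) = \frac{4 \pi e^{- \frac{15 \sqrt{2} \left|{\omega}\right|}{2}} \sin{\left(\frac{15 \sqrt{2} \left|{\omega}\right|}{2} + \frac{\pi}{4} \right)}}{3375}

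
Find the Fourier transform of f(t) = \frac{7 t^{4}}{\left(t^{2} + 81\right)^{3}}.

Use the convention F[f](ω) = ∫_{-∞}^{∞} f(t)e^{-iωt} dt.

F(ω) = \frac{7 \pi \left(27 \omega^{2} - 15 \left|{\omega}\right| + 1\right) e^{- 9 \left|{\omega}\right|}}{24}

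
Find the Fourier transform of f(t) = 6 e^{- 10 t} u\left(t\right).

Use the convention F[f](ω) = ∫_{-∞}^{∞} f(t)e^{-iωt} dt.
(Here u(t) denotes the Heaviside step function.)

F(ω) = \frac{6}{i \omega + 10}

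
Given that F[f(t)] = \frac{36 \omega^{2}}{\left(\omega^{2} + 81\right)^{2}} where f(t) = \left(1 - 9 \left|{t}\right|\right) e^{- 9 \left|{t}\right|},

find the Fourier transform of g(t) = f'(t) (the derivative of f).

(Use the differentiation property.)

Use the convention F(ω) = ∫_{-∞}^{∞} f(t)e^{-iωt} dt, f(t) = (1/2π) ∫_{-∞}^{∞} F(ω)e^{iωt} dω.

F[g](ω) = \frac{36 i \omega^{3}}{\left(\omega^{2} + 81\right)^{2}}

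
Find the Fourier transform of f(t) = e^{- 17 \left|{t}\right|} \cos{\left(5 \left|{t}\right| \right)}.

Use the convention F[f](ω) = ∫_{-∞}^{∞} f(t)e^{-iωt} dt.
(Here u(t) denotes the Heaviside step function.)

F(ω) = \frac{34 \left(\omega^{2} + 314\right)}{\omega^{4} + 528 \omega^{2} + 98596}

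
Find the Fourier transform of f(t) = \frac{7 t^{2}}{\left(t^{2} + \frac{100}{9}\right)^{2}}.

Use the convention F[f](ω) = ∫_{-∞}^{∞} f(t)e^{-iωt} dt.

F(ω) = \frac{7 \pi \left(3 - 10 \left|{\omega}\right|\right) e^{- \frac{10 \left|{\omega}\right|}{3}}}{20}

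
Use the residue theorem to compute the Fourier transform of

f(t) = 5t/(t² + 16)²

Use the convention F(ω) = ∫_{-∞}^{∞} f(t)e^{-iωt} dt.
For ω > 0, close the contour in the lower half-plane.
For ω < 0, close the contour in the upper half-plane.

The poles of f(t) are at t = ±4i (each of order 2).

Let g(z) = f(z)e^{-iωz}; for large |z| the factor e^{-iωz} decays in the lower half-plane when ω > 0 and in the upper half-plane when ω < 0.

Case ω > 0 (lower half-plane, clockwise contour ⇒ F(ω) = -2πi·ΣRes):
  Res_{z = - 4 i} g(z) = \frac{5 \omega e^{- 4 \omega}}{16} (pole of order 2)
  F(ω) = -2πi·ΣRes = - \frac{5 i \pi \omega e^{- 4 \omega}}{8}

Case ω < 0 (upper half-plane, counterclockwise contour ⇒ F(ω) = +2πi·ΣRes):
  Res_{z = 4 i} g(z) = - \frac{5 \omega e^{4 \omega}}{16} (pole of order 2)
  F(ω) = 2πi·ΣRes = - \frac{5 i \pi \omega e^{4 \omega}}{8}

Both cases combine into a single formula in |ω|:

F(ω) = - \frac{5 i \pi \omega e^{- 4 \left|{\omega}\right|}}{8}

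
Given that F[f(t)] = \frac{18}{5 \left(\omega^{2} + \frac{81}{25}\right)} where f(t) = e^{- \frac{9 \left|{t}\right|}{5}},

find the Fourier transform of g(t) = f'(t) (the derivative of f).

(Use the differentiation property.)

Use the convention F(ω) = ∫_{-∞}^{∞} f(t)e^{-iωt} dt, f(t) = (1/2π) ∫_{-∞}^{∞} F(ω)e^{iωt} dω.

F[g](ω) = \frac{90 i \omega}{25 \omega^{2} + 81}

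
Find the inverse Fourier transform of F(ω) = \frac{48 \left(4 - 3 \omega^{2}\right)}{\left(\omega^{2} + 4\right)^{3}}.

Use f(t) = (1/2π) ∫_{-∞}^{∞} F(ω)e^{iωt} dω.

f(t) = 6 t^{2} e^{- 2 \left|{t}\right|}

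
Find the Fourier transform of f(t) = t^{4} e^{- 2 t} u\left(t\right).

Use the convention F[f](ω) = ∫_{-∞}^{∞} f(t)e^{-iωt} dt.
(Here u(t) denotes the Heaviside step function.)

F(ω) = \frac{24}{\left(i \omega + 2\right)^{5}}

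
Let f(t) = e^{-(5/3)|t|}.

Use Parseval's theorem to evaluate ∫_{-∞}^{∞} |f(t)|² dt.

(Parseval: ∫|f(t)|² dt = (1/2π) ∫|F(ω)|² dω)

∫|f(t)|² dt = \frac{3}{5}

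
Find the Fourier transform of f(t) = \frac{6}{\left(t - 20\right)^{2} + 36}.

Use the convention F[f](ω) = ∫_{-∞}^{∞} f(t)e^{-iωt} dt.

F(ω) = \pi e^{- 20 i \omega - 6 \left|{\omega}\right|}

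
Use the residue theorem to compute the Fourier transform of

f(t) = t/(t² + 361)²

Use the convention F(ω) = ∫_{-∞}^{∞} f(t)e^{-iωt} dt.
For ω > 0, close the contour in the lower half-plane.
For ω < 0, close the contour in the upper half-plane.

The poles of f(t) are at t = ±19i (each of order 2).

Let g(z) = f(z)e^{-iωz}; for large |z| the factor e^{-iωz} decays in the lower half-plane when ω > 0 and in the upper half-plane when ω < 0.

Case ω > 0 (lower half-plane, clockwise contour ⇒ F(ω) = -2πi·ΣRes):
  Res_{z = - 19 i} g(z) = \frac{\omega e^{- 19 \omega}}{76} (pole of order 2)
  F(ω) = -2πi·ΣRes = - \frac{i \pi \omega e^{- 19 \omega}}{38}

Case ω < 0 (upper half-plane, counterclockwise contour ⇒ F(ω) = +2πi·ΣRes):
  Res_{z = 19 i} g(z) = - \frac{\omega e^{19 \omega}}{76} (pole of order 2)
  F(ω) = 2πi·ΣRes = - \frac{i \pi \omega e^{19 \omega}}{38}

Both cases combine into a single formula in |ω|:

F(ω) = - \frac{i \pi \omega e^{- 19 \left|{\omega}\right|}}{38}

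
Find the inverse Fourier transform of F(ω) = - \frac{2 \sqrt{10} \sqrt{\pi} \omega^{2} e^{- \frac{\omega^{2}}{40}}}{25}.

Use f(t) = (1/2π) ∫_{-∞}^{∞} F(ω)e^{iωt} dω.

f(t) = 8 \left(40 t^{2} - 2\right) e^{- 10 t^{2}}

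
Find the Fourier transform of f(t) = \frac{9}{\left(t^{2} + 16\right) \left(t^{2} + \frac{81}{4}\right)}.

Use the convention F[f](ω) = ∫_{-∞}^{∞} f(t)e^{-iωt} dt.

F(ω) = \frac{9 \pi e^{- 4 \left|{\omega}\right|}}{17} - \frac{8 \pi e^{- \frac{9 \left|{\omega}\right|}{2}}}{17}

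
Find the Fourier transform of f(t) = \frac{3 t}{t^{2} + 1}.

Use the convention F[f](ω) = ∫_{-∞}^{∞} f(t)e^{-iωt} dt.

F(ω) = - 3 i \pi e^{- \left|{\omega}\right|} \operatorname{sign}{\left(\omega \right)}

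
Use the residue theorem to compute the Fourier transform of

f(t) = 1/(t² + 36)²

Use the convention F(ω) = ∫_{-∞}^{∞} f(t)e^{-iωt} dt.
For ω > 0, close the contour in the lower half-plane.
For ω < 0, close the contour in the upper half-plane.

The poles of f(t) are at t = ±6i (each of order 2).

Let g(z) = f(z)e^{-iωz}; for large |z| the factor e^{-iωz} decays in the lower half-plane when ω > 0 and in the upper half-plane when ω < 0.

Case ω > 0 (lower half-plane, clockwise contour ⇒ F(ω) = -2πi·ΣRes):
  Res_{z = - 6 i} g(z) = \frac{i \left(6 \omega + 1\right) e^{- 6 \omega}}{864} (pole of order 2)
  F(ω) = -2πi·ΣRes = \frac{\pi \left(6 \omega + 1\right) e^{- 6 \omega}}{432}

Case ω < 0 (upper half-plane, counterclockwise contour ⇒ F(ω) = +2πi·ΣRes):
  Res_{z = 6 i} g(z) = \frac{i \left(6 \omega - 1\right) e^{6 \omega}}{864} (pole of order 2)
  F(ω) = 2πi·ΣRes = \frac{\pi \left(1 - 6 \omega\right) e^{6 \omega}}{432}

Both cases combine into a single formula in |ω|:

F(ω) = \frac{\pi \left(6 \left|{\omega}\right| + 1\right) e^{- 6 \left|{\omega}\right|}}{432}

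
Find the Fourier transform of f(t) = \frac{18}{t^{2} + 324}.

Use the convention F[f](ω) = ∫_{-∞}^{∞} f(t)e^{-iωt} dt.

F(ω) = \pi e^{- 18 \left|{\omega}\right|}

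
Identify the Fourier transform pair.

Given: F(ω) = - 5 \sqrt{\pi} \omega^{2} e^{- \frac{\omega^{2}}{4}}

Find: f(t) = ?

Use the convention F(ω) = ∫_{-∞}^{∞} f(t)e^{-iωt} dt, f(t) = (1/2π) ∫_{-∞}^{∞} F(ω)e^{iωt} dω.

f(t) = 5 \left(4 t^{2} - 2\right) e^{- t^{2}}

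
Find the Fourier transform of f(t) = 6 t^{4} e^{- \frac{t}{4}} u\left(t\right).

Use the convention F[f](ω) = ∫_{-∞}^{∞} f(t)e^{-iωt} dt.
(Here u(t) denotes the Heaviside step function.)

F(ω) = \frac{147456}{\left(4 i \omega + 1\right)^{5}}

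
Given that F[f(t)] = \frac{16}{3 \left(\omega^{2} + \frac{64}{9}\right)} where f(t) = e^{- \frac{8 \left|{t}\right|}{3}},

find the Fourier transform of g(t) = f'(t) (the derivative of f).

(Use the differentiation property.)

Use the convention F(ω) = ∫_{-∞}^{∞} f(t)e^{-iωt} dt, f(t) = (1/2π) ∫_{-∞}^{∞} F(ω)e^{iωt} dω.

F[g](ω) = \frac{48 i \omega}{9 \omega^{2} + 64}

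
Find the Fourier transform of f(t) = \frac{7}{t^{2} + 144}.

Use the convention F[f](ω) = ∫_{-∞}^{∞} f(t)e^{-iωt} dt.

F(ω) = \frac{7 \pi e^{- 12 \left|{\omega}\right|}}{12}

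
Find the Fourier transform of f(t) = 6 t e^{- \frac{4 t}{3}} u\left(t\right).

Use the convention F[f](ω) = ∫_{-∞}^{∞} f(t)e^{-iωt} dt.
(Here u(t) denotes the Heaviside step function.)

F(ω) = \frac{54}{\left(3 i \omega + 4\right)^{2}}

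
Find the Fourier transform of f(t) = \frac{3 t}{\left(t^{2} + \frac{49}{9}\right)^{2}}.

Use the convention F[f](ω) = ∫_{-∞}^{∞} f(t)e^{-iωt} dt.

F(ω) = - \frac{9 i \pi \omega e^{- \frac{7 \left|{\omega}\right|}{3}}}{14}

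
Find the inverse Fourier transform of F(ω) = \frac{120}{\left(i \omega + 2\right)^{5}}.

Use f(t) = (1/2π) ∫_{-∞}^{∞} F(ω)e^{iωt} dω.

f(t) = 5 t^{4} e^{- 2 t} u\left(t\right)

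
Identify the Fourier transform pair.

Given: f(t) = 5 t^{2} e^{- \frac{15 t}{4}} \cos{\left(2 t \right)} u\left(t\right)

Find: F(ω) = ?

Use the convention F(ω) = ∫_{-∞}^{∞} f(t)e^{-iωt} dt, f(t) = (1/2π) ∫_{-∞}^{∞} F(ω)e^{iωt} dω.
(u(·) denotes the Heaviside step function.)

F(ω) = \frac{640 \left(- 768 i \omega + \left(4 i \omega + 15\right)^{3} - 2880\right)}{\left(\left(4 i \omega + 15\right)^{2} + 64\right)^{3}}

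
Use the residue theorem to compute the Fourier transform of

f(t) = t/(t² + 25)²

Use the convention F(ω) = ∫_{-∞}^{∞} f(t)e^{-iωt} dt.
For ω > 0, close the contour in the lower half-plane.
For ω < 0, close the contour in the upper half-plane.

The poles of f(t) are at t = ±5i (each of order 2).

Let g(z) = f(z)e^{-iωz}; for large |z| the factor e^{-iωz} decays in the lower half-plane when ω > 0 and in the upper half-plane when ω < 0.

Case ω > 0 (lower half-plane, clockwise contour ⇒ F(ω) = -2πi·ΣRes):
  Res_{z = - 5 i} g(z) = \frac{\omega e^{- 5 \omega}}{20} (pole of order 2)
  F(ω) = -2πi·ΣRes = - \frac{i \pi \omega e^{- 5 \omega}}{10}

Case ω < 0 (upper half-plane, counterclockwise contour ⇒ F(ω) = +2πi·ΣRes):
  Res_{z = 5 i} g(z) = - \frac{\omega e^{5 \omega}}{20} (pole of order 2)
  F(ω) = 2πi·ΣRes = - \frac{i \pi \omega e^{5 \omega}}{10}

Both cases combine into a single formula in |ω|:

F(ω) = - \frac{i \pi \omega e^{- 5 \left|{\omega}\right|}}{10}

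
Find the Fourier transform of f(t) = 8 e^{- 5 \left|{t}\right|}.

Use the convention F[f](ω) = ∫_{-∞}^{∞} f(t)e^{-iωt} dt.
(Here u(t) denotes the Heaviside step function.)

F(ω) = \frac{80}{\omega^{2} + 25}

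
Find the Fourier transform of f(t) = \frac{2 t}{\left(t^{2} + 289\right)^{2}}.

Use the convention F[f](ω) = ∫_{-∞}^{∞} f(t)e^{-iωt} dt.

F(ω) = - \frac{i \pi \omega e^{- 17 \left|{\omega}\right|}}{17}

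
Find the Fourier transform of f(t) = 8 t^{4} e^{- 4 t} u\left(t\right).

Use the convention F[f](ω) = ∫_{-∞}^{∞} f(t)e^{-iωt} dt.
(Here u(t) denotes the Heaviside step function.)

F(ω) = \frac{192}{\left(i \omega + 4\right)^{5}}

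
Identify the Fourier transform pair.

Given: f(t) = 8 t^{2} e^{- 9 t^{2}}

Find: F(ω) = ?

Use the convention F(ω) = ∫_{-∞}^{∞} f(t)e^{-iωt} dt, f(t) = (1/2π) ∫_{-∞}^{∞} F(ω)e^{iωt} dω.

F(ω) = \frac{2 \sqrt{\pi} \left(18 - \omega^{2}\right) e^{- \frac{\omega^{2}}{36}}}{243}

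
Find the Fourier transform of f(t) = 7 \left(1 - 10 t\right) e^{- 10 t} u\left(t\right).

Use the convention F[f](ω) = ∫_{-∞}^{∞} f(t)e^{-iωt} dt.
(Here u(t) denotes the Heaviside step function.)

F(ω) = \frac{7 i \omega}{- \omega^{2} + 20 i \omega + 100}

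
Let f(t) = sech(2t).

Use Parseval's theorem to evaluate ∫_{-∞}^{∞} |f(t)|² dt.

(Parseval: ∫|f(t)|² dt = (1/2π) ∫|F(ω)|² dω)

∫|f(t)|² dt = 1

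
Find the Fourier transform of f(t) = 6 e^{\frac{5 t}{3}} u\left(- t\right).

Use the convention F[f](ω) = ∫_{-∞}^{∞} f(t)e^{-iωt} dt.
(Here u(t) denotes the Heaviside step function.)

F(ω) = - \frac{18}{3 i \omega - 5}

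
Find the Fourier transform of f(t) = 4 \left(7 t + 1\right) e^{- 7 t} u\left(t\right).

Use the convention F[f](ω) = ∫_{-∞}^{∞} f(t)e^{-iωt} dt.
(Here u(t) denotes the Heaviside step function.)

F(ω) = \frac{4 \left(- i \omega - 14\right)}{\omega^{2} - 14 i \omega - 49}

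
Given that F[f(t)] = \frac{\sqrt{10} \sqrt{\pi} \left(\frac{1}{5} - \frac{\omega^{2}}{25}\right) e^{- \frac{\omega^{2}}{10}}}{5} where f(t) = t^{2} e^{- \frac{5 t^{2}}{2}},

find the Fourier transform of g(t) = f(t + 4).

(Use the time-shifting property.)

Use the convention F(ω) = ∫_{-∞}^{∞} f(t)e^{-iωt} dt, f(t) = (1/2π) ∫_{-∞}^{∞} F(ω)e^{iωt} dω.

F[g](ω) = \frac{\sqrt{10} \sqrt{\pi} \left(5 - \omega^{2}\right) e^{\frac{\omega \left(- \omega + 40 i\right)}{10}}}{125}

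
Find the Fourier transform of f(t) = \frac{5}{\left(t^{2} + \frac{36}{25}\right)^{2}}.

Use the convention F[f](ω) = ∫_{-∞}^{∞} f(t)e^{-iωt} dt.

F(ω) = \frac{125 \pi \left(6 \left|{\omega}\right| + 5\right) e^{- \frac{6 \left|{\omega}\right|}{5}}}{432}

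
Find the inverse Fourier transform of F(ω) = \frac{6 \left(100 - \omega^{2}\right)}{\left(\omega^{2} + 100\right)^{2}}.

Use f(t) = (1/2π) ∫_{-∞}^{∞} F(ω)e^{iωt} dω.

f(t) = 3 e^{- 10 \left|{t}\right|} \left|{t}\right|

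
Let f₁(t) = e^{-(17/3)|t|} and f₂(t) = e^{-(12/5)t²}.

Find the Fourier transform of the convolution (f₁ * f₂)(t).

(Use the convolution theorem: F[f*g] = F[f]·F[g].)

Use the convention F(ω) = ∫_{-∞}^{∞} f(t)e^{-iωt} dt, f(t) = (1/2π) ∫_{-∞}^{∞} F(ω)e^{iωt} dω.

F[f₁*f₂](ω) = \frac{17 \sqrt{15} \sqrt{\pi} e^{- \frac{5 \omega^{2}}{48}}}{9 \omega^{2} + 289}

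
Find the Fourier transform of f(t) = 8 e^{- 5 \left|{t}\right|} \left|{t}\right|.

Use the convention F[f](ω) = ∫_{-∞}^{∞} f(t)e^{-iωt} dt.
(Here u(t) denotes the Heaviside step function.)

F(ω) = \frac{16 \left(25 - \omega^{2}\right)}{\left(\omega^{2} + 25\right)^{2}}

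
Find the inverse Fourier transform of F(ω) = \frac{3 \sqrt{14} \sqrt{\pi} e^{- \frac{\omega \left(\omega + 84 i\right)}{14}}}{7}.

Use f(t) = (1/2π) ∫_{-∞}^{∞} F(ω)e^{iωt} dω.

f(t) = 3 e^{- \frac{7 \left(t - 6\right)^{2}}{2}}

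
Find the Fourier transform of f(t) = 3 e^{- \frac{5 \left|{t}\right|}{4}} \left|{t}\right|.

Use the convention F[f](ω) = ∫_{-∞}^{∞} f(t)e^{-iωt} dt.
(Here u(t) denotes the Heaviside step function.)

F(ω) = \frac{96 \left(25 - 16 \omega^{2}\right)}{\left(16 \omega^{2} + 25\right)^{2}}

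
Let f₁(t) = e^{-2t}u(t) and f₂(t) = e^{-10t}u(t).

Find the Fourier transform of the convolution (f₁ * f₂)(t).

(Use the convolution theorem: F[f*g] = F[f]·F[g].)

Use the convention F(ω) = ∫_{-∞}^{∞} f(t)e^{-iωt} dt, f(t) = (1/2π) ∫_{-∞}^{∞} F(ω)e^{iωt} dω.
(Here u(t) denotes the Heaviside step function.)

F[f₁*f₂](ω) = \frac{1}{\left(i \omega + 2\right) \left(i \omega + 10\right)}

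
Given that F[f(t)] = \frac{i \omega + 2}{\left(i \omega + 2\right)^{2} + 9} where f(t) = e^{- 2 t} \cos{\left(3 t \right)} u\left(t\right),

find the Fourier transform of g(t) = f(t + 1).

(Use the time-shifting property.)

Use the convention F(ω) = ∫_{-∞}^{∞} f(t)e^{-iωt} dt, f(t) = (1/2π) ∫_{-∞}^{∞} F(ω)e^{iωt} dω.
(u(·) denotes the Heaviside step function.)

F[g](ω) = \frac{\left(i \omega + 2\right) e^{i \omega}}{\left(i \omega + 2\right)^{2} + 9}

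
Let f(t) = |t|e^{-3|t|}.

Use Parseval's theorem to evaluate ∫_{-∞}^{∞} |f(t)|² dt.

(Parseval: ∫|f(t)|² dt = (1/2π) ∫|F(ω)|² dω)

∫|f(t)|² dt = \frac{1}{54}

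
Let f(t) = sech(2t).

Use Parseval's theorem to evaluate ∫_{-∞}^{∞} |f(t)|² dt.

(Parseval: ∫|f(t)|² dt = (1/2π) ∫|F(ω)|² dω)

∫|f(t)|² dt = 1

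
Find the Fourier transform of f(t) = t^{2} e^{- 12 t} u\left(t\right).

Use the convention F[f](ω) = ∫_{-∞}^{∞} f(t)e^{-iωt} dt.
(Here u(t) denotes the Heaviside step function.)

F(ω) = \frac{2}{\left(i \omega + 12\right)^{3}}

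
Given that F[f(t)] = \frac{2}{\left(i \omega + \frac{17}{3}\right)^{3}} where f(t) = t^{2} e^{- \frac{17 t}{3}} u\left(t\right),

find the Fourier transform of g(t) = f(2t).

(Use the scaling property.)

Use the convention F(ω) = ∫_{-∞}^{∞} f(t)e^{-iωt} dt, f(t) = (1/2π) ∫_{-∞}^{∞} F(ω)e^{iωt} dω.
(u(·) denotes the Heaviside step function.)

F[g](ω) = \frac{216}{\left(3 i \omega + 34\right)^{3}}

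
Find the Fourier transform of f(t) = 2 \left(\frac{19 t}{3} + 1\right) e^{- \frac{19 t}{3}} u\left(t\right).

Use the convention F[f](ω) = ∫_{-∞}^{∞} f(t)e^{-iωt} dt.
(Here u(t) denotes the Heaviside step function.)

F(ω) = \frac{6 \left(- 3 i \omega - 38\right)}{9 \omega^{2} - 114 i \omega - 361}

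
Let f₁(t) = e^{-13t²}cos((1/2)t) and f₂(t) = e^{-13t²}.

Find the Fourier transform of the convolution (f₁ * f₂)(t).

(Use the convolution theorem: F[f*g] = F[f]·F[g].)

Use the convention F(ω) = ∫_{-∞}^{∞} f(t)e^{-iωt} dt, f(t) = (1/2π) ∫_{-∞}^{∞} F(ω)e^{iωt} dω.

F[f₁*f₂](ω) = \frac{\pi \left(e^{\frac{\omega}{26}} + 1\right) e^{- \frac{\omega^{2}}{26} - \frac{\omega}{52} - \frac{1}{208}}}{26}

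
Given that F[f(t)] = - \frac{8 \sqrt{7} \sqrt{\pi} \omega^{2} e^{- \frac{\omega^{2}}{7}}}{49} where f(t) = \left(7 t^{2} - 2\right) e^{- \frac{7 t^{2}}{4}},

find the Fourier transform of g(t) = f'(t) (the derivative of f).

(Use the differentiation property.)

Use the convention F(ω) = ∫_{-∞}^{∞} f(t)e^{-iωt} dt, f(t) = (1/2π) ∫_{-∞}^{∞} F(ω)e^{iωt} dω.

F[g](ω) = - \frac{8 \sqrt{7} i \sqrt{\pi} \omega^{3} e^{- \frac{\omega^{2}}{7}}}{49}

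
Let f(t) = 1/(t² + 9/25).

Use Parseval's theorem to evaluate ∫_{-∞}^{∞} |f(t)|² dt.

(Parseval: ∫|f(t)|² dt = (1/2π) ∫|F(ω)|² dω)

∫|f(t)|² dt = \frac{125 \pi}{54}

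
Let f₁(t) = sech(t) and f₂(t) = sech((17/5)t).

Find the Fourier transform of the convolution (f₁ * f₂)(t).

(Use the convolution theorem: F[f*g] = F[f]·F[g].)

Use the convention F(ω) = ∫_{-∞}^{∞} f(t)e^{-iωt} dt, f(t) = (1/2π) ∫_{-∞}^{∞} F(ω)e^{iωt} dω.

F[f₁*f₂](ω) = \frac{5 \pi^{2}}{17 \cosh{\left(\frac{5 \pi \omega}{34} \right)} \cosh{\left(\frac{\pi \omega}{2} \right)}}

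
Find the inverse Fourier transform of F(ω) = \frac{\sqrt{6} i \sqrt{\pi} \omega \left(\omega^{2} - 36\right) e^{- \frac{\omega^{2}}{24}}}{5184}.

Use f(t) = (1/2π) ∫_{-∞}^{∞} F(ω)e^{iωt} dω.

f(t) = 2 t^{3} e^{- 6 t^{2}}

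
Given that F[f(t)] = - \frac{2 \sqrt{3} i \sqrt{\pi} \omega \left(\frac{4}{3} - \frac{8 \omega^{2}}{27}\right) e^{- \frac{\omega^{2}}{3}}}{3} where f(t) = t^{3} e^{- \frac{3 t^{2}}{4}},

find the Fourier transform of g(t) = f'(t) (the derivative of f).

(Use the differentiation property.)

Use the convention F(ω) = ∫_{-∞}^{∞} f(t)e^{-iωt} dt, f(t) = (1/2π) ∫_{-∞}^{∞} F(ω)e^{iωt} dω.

F[g](ω) = \frac{8 \sqrt{3} \sqrt{\pi} \omega^{2} \left(9 - 2 \omega^{2}\right) e^{- \frac{\omega^{2}}{3}}}{81}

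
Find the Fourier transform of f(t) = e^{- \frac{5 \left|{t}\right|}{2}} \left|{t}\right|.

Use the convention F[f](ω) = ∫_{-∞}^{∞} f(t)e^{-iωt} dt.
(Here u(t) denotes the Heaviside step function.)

F(ω) = \frac{8 \left(25 - 4 \omega^{2}\right)}{\left(4 \omega^{2} + 25\right)^{2}}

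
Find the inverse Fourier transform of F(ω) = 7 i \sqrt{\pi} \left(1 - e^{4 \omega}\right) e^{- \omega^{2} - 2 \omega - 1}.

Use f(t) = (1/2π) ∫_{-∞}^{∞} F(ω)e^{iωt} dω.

f(t) = 7 e^{- \frac{t^{2}}{4}} \sin{\left(t \right)}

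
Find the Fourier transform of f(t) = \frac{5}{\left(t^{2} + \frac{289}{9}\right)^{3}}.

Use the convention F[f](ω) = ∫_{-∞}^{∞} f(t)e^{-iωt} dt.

F(ω) = \frac{135 \pi \left(289 \omega^{2} + 153 \left|{\omega}\right| + 27\right) e^{- \frac{17 \left|{\omega}\right|}{3}}}{11358856}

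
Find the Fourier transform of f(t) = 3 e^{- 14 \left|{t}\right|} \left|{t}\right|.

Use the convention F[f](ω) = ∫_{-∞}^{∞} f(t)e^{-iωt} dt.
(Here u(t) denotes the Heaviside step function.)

F(ω) = \frac{6 \left(196 - \omega^{2}\right)}{\left(\omega^{2} + 196\right)^{2}}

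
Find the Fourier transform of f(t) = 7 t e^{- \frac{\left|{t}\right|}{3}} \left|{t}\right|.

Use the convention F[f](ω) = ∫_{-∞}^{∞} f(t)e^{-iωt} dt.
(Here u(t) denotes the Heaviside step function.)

F(ω) = \frac{6804 i \omega \left(3 \omega^{2} - 1\right)}{\left(9 \omega^{2} + 1\right)^{3}}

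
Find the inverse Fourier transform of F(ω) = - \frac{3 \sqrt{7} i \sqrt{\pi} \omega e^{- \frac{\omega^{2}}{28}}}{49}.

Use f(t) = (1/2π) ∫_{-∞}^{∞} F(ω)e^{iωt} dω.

f(t) = 6 t e^{- 7 t^{2}}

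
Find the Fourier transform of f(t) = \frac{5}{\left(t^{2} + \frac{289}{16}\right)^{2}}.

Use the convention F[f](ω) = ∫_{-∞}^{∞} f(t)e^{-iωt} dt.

F(ω) = \frac{40 \pi \left(17 \left|{\omega}\right| + 4\right) e^{- \frac{17 \left|{\omega}\right|}{4}}}{4913}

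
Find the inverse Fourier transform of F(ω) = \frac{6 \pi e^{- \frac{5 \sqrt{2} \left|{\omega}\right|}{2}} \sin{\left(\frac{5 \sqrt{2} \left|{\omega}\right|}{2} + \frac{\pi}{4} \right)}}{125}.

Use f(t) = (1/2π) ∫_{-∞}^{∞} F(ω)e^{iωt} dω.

f(t) = \frac{6}{t^{4} + 625}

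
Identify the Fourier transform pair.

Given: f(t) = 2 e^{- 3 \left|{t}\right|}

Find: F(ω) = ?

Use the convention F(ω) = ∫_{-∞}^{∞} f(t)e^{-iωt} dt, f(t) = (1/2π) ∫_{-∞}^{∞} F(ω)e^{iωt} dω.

F(ω) = \frac{12}{\omega^{2} + 9}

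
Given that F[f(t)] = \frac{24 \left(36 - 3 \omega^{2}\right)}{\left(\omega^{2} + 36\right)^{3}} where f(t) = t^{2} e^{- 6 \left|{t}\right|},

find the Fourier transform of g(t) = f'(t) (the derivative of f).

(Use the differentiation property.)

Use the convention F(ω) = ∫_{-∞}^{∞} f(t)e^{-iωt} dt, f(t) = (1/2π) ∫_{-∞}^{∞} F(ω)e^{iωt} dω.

F[g](ω) = - \frac{72 i \omega \left(\omega^{2} - 12\right)}{\left(\omega^{2} + 36\right)^{3}}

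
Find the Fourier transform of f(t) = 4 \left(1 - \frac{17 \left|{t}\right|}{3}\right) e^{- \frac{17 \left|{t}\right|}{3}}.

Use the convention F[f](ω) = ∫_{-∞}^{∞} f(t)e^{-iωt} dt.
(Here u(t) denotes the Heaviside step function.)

F(ω) = \frac{7344 \omega^{2}}{\left(9 \omega^{2} + 289\right)^{2}}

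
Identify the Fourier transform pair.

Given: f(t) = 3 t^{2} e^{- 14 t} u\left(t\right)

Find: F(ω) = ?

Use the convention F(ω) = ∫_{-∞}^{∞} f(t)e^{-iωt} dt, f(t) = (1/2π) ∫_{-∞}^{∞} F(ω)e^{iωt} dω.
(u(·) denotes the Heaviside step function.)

F(ω) = \frac{6}{\left(i \omega + 14\right)^{3}}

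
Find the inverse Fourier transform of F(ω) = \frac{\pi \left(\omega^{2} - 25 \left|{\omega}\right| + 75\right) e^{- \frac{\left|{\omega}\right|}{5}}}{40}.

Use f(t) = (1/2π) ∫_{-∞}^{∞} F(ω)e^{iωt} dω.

f(t) = \frac{t^{4}}{\left(t^{2} + \frac{1}{25}\right)^{3}}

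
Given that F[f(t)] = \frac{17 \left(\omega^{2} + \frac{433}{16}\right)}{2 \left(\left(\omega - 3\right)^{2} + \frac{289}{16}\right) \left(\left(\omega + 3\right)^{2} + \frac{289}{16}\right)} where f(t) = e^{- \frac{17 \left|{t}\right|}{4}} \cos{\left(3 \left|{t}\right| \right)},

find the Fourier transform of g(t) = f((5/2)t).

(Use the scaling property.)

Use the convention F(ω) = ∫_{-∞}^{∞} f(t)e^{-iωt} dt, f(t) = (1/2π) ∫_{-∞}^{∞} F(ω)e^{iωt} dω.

F[g](ω) = \frac{1360 \left(64 \omega^{2} + 10825\right)}{4096 \omega^{4} + 464000 \omega^{2} + 117180625}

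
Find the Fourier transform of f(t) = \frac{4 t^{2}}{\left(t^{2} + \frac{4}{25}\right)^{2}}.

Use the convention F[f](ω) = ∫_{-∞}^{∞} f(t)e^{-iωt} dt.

F(ω) = \pi \left(5 - 2 \left|{\omega}\right|\right) e^{- \frac{2 \left|{\omega}\right|}{5}}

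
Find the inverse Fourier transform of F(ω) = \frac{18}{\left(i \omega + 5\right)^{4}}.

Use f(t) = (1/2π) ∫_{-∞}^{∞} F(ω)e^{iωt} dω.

f(t) = 3 t^{3} e^{- 5 t} u\left(t\right)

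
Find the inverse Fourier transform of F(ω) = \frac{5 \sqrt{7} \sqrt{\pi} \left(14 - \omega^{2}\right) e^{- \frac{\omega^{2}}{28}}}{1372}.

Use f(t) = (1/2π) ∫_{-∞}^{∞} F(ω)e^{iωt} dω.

f(t) = 5 t^{2} e^{- 7 t^{2}}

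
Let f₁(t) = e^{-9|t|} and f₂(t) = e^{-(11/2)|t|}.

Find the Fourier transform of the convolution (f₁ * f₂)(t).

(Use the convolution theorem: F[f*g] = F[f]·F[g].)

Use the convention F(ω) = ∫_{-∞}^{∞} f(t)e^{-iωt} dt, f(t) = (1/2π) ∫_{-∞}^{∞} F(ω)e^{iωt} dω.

F[f₁*f₂](ω) = \frac{792}{\left(\omega^{2} + 81\right) \left(4 \omega^{2} + 121\right)}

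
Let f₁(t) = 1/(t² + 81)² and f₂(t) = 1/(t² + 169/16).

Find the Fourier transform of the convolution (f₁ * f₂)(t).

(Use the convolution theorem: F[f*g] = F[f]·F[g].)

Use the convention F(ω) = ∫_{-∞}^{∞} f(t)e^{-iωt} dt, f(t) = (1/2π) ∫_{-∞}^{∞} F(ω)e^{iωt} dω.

F[f₁*f₂](ω) = \frac{2 \pi^{2} \left(9 \left|{\omega}\right| + 1\right) e^{- \frac{49 \left|{\omega}\right|}{4}}}{9477}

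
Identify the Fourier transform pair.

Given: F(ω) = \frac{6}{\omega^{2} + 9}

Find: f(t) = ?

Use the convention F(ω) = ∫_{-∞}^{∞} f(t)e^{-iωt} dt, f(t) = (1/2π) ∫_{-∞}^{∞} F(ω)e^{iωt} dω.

f(t) = e^{- 3 \left|{t}\right|}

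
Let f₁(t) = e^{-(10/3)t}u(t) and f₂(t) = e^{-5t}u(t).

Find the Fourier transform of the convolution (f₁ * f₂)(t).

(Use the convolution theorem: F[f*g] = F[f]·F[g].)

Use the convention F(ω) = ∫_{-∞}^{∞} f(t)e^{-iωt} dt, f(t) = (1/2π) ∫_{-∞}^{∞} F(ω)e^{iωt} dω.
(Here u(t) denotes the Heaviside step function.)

F[f₁*f₂](ω) = \frac{3}{\left(i \omega + 5\right) \left(3 i \omega + 10\right)}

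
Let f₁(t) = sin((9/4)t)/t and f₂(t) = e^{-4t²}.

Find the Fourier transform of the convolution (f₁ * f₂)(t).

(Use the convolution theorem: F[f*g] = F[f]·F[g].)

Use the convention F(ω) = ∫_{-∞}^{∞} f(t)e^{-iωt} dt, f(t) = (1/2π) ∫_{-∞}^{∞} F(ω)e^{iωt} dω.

F[f₁*f₂](ω) = \begin{cases} \frac{\pi^{\frac{3}{2}} e^{- \frac{\omega^{2}}{16}}}{2} & \text{for}\: \omega > - \frac{9}{4} \wedge \omega < \frac{9}{4} \\0 & \text{otherwise} \end{cases}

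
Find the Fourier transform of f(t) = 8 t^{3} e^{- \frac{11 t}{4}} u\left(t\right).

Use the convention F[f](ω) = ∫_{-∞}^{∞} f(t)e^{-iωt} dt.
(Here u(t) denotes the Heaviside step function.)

F(ω) = \frac{12288}{\left(4 i \omega + 11\right)^{4}}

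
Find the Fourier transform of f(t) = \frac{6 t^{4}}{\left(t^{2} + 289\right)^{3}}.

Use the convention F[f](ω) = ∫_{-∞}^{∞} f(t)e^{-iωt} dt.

F(ω) = \frac{3 \pi \left(289 \omega^{2} - 85 \left|{\omega}\right| + 3\right) e^{- 17 \left|{\omega}\right|}}{68}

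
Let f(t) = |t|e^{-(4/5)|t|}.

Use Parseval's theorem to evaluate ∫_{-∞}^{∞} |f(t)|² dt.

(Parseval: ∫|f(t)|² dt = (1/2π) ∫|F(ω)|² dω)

∫|f(t)|² dt = \frac{125}{128}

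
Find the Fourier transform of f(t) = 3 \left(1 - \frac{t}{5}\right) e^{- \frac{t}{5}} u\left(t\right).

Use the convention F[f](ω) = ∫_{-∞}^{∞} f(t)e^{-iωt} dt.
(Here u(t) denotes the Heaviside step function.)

F(ω) = \frac{75 i \omega}{- 25 \omega^{2} + 10 i \omega + 1}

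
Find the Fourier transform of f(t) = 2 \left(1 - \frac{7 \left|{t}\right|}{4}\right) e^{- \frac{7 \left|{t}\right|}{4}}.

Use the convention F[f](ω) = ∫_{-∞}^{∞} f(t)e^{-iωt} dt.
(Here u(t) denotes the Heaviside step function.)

F(ω) = \frac{3584 \omega^{2}}{\left(16 \omega^{2} + 49\right)^{2}}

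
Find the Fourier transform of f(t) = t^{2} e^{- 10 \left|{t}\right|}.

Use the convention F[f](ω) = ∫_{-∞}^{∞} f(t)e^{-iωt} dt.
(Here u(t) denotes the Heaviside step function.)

F(ω) = \frac{40 \left(100 - 3 \omega^{2}\right)}{\left(\omega^{2} + 100\right)^{3}}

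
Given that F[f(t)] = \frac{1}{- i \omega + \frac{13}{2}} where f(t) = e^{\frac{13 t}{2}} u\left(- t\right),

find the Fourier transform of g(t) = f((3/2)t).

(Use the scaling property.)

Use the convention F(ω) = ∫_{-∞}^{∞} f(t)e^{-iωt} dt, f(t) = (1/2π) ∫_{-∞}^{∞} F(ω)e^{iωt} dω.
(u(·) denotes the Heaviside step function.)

F[g](ω) = - \frac{4}{4 i \omega - 39}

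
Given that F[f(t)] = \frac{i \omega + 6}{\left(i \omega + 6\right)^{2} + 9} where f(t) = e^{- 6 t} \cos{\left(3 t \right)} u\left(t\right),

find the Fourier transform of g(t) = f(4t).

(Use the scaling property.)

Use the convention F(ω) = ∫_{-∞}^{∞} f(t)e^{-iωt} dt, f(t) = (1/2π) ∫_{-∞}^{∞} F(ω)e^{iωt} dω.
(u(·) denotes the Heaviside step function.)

F[g](ω) = \frac{i \omega + 24}{\left(i \omega + 24\right)^{2} + 144}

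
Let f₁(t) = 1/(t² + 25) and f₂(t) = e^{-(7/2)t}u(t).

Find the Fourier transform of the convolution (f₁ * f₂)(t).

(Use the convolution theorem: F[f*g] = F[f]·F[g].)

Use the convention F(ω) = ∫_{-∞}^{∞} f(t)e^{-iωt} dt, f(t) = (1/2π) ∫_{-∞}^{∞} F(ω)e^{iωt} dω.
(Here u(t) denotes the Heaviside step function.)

F[f₁*f₂](ω) = \frac{2 \pi e^{- 5 \left|{\omega}\right|}}{5 \left(2 i \omega + 7\right)}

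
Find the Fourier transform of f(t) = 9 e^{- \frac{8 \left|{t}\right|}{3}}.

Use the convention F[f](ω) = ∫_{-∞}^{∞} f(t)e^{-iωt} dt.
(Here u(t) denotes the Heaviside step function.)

F(ω) = \frac{432}{9 \omega^{2} + 64}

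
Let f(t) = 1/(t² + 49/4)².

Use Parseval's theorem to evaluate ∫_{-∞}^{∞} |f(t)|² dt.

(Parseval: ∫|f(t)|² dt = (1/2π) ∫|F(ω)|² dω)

∫|f(t)|² dt = \frac{40 \pi}{823543}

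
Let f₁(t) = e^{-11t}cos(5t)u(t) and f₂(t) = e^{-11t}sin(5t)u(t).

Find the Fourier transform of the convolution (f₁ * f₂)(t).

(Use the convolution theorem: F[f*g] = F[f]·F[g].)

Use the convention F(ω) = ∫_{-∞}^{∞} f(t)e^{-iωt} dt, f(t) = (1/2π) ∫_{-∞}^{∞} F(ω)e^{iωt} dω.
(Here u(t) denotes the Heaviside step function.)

F[f₁*f₂](ω) = \frac{5 \left(i \omega + 11\right)}{\left(\left(i \omega + 11\right)^{2} + 25\right)^{2}}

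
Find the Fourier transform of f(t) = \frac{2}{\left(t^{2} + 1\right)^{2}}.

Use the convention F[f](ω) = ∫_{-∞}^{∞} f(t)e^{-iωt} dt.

F(ω) = \pi \left(\left|{\omega}\right| + 1\right) e^{- \left|{\omega}\right|}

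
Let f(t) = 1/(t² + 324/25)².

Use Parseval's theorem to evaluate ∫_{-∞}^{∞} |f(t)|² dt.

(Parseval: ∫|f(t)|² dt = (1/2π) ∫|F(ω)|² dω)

∫|f(t)|² dt = \frac{390625 \pi}{9795520512}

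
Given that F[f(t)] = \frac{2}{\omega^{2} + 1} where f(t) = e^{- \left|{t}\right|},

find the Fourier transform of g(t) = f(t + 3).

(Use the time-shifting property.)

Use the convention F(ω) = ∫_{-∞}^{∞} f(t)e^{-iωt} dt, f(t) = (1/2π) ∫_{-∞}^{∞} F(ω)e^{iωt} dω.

F[g](ω) = \frac{2 e^{3 i \omega}}{\omega^{2} + 1}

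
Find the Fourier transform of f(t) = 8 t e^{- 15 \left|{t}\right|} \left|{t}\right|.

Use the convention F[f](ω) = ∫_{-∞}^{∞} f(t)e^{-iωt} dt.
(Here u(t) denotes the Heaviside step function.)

F(ω) = \frac{32 i \omega \left(\omega^{2} - 675\right)}{\left(\omega^{2} + 225\right)^{3}}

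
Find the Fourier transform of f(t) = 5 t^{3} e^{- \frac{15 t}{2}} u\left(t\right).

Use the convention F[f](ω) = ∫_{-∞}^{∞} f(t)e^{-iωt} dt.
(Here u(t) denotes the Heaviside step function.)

F(ω) = \frac{480}{\left(2 i \omega + 15\right)^{4}}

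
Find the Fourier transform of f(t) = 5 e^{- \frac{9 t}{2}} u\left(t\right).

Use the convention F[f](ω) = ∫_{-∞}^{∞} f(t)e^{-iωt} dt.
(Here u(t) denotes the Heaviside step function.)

F(ω) = \frac{10}{2 i \omega + 9}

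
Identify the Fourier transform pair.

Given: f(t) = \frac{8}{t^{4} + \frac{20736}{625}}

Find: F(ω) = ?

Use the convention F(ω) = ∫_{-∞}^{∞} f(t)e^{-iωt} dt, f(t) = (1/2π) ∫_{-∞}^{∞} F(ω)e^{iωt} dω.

F(ω) = \frac{125 \pi e^{- \frac{6 \sqrt{2} \left|{\omega}\right|}{5}} \sin{\left(\frac{6 \sqrt{2} \left|{\omega}\right|}{5} + \frac{\pi}{4} \right)}}{216}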